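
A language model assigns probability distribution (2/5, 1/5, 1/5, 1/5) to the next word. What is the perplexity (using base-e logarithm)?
3.7893

Perplexity is e^H (or exp(H) for natural log).

First, H = -Σ p log p = 1.3322 nats
Perplexity = e^1.3322 = 3.7893

Interpretation: The model's uncertainty is equivalent to choosing uniformly among 3.8 options.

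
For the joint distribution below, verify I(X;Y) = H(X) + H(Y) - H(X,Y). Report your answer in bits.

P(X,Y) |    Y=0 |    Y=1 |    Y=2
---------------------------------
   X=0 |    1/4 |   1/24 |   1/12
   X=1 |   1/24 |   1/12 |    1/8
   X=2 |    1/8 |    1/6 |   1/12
I(X;Y) = 0.1653 bits

Mutual information has multiple equivalent forms:
- I(X;Y) = H(X) - H(X|Y)
- I(X;Y) = H(Y) - H(Y|X)
- I(X;Y) = H(X) + H(Y) - H(X,Y)

Computing all quantities:
H(X) = 1.5613, H(Y) = 1.5632, H(X,Y) = 2.9591
H(X|Y) = 1.3959, H(Y|X) = 1.3979

Verification:
H(X) - H(X|Y) = 1.5613 - 1.3959 = 0.1653
H(Y) - H(Y|X) = 1.5632 - 1.3979 = 0.1653
H(X) + H(Y) - H(X,Y) = 1.5613 + 1.5632 - 2.9591 = 0.1653

All forms give I(X;Y) = 0.1653 bits. ✓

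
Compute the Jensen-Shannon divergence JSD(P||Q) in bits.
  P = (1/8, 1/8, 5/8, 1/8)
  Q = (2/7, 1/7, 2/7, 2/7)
0.0937 bits

Jensen-Shannon divergence is:
JSD(P||Q) = 0.5 × D_KL(P||M) + 0.5 × D_KL(Q||M)
where M = 0.5 × (P + Q) is the mixture distribution.

M = 0.5 × (1/8, 1/8, 5/8, 1/8) + 0.5 × (2/7, 1/7, 2/7, 2/7) = (0.205357, 0.133929, 0.455357, 0.205357)

D_KL(P||M) = 0.0940 bits
D_KL(Q||M) = 0.0934 bits

JSD(P||Q) = 0.5 × 0.0940 + 0.5 × 0.0934 = 0.0937 bits

Unlike KL divergence, JSD is symmetric and bounded: 0 ≤ JSD ≤ log(2).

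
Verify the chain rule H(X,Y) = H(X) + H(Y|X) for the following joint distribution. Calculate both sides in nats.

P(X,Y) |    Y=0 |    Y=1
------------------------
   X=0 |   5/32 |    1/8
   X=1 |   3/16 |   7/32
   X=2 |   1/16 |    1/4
H(X,Y) = 1.7162, H(X) = 1.0862, H(Y|X) = 0.6300 (all in nats)

Chain rule: H(X,Y) = H(X) + H(Y|X)

Left side — joint entropy directly:
H(X,Y) = -Σ p(x,y) log p(x,y) = 1.7162 nats

Right side — compute H(Y|X) from the conditional distributions:
P(X) = (9/32, 13/32, 5/16), so H(X) = 1.0862 nats
H(Y|X) = Σ_x P(X=x) · H(Y|X=x):
  P(Y|X=0) = (5/9, 4/9), H(Y|X=0) = 0.6870, weight P(X=0) = 9/32
  P(Y|X=1) = (6/13, 7/13), H(Y|X=1) = 0.6902, weight P(X=1) = 13/32
  P(Y|X=2) = (1/5, 4/5), H(Y|X=2) = 0.5004, weight P(X=2) = 5/16
H(Y|X) = 0.6300 nats

H(X) + H(Y|X) = 1.0862 + 0.6300 = 1.7162 nats

Both sides equal 1.7162 nats. ✓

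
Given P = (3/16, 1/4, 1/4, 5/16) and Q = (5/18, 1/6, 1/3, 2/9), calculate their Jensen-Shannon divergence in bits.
0.0222 bits

Jensen-Shannon divergence is:
JSD(P||Q) = 0.5 × D_KL(P||M) + 0.5 × D_KL(Q||M)
where M = 0.5 × (P + Q) is the mixture distribution.

M = 0.5 × (3/16, 1/4, 1/4, 5/16) + 0.5 × (5/18, 1/6, 1/3, 2/9) = (0.232639, 5/24, 7/24, 0.267361)

D_KL(P||M) = 0.0221 bits
D_KL(Q||M) = 0.0223 bits

JSD(P||Q) = 0.5 × 0.0221 + 0.5 × 0.0223 = 0.0222 bits

Unlike KL divergence, JSD is symmetric and bounded: 0 ≤ JSD ≤ log(2).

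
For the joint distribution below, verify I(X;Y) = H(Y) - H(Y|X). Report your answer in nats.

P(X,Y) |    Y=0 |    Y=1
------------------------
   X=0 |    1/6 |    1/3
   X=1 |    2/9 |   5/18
I(X;Y) = 0.0065 nats

Mutual information has multiple equivalent forms:
- I(X;Y) = H(X) - H(X|Y)
- I(X;Y) = H(Y) - H(Y|X)
- I(X;Y) = H(X) + H(Y) - H(X,Y)

Computing all quantities:
H(X) = 0.6931, H(Y) = 0.6682, H(X,Y) = 1.3549
H(X|Y) = 0.6866, H(Y|X) = 0.6617

Verification:
H(X) - H(X|Y) = 0.6931 - 0.6866 = 0.0065
H(Y) - H(Y|X) = 0.6682 - 0.6617 = 0.0065
H(X) + H(Y) - H(X,Y) = 0.6931 + 0.6682 - 1.3549 = 0.0065

All forms give I(X;Y) = 0.0065 nats. ✓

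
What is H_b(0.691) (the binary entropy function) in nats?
0.6183 nats

The binary entropy function is:
H(p) = -p log(p) - (1-p) log(1-p)

H(0.691) = -0.691 × log_e(0.691) - 0.309 × log_e(0.309)
H(0.691) = 0.6183 nats

Note: Binary entropy is maximized at p=0.5 (H=1 bit) and minimized at p=0 or p=1 (H=0).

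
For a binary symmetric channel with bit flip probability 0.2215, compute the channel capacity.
0.2371 bits

For a binary symmetric channel (BSC) with error probability p:
Capacity C = 1 - H(p) bits per symbol

where H(p) = -p log₂(p) - (1-p) log₂(1-p) is the binary entropy function.

H(0.2215) = 0.7629 bits
C = 1 - 0.7629 = 0.2371 bits per symbol

This means we can reliably transmit up to 0.2371 bits of information per channel use.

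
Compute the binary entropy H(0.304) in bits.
0.8861 bits

The binary entropy function is:
H(p) = -p log(p) - (1-p) log(1-p)

H(0.304) = -0.304 × log_2(0.304) - 0.696 × log_2(0.696)
H(0.304) = 0.8861 bits

Note: Binary entropy is maximized at p=0.5 (H=1 bit) and minimized at p=0 or p=1 (H=0).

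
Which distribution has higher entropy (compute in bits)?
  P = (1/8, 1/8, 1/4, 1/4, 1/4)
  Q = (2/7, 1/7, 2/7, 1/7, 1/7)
P

Computing entropies in bits:
H(P) = 2.2500
H(Q) = 2.2359

Distribution P has higher entropy.

Intuition: The distribution closer to uniform (more spread out) has higher entropy.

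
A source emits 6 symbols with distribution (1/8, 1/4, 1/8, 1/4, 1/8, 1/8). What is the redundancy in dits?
0.0256 dits

Redundancy measures how far a source is from maximum entropy:
R = H_max - H(X)

Maximum entropy for 6 symbols: H_max = log_10(6) = 0.7782 dits
Actual entropy: H(X) = 0.7526 dits
Redundancy: R = 0.7782 - 0.7526 = 0.0256 dits

This redundancy represents potential for compression: the source could be compressed by 0.0256 dits per symbol.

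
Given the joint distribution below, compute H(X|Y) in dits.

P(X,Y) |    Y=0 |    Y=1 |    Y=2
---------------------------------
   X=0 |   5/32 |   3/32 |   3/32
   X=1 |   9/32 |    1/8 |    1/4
0.2762 dits

Using the chain rule: H(X|Y) = H(X,Y) - H(Y)

First, compute H(X,Y) = 0.7371 dits

Marginal P(Y) = (7/16, 7/32, 11/32)
H(Y) = 0.4609 dits

H(X|Y) = H(X,Y) - H(Y) = 0.7371 - 0.4609 = 0.2762 dits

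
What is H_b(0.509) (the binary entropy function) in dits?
0.3010 dits

The binary entropy function is:
H(p) = -p log(p) - (1-p) log(1-p)

H(0.509) = -0.509 × log_10(0.509) - 0.491 × log_10(0.491)
H(0.509) = 0.3010 dits

Note: Binary entropy is maximized at p=0.5 (H=1 bit) and minimized at p=0 or p=1 (H=0).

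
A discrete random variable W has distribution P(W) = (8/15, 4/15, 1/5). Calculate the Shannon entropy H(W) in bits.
1.4566 bits

Shannon entropy is H(X) = -Σ p(x) log p(x).

For P = (8/15, 4/15, 1/5):
H = -8/15 × log_2(8/15) -4/15 × log_2(4/15) -1/5 × log_2(1/5)
H = 1.4566 bits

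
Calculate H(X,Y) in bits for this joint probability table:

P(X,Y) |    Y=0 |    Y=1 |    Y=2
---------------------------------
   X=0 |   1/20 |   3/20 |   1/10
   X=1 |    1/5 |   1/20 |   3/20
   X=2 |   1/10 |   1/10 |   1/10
3.0464 bits

Joint entropy is H(X,Y) = -Σ_{x,y} p(x,y) log p(x,y).

Summing over all non-zero entries:
H(X,Y) = -[1/20·log_2(1/20) + 3/20·log_2(3/20) + 1/10·log_2(1/10) + 1/5·log_2(1/5) + 1/20·log_2(1/20) + 3/20·log_2(3/20) + 1/10·log_2(1/10) + 1/10·log_2(1/10) + 1/10·log_2(1/10)]
H(X,Y) = 3.0464 bits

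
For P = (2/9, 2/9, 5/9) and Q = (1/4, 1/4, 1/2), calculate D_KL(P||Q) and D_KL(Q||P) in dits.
D_KL(P||Q) = 0.0027, D_KL(Q||P) = 0.0027

KL divergence is not symmetric: D_KL(P||Q) ≠ D_KL(Q||P) in general.

D_KL(P||Q) = 0.0027 dits
D_KL(Q||P) = 0.0027 dits

In this case they happen to be equal (to 4 decimal places).

This asymmetry is why KL divergence is not a true distance metric.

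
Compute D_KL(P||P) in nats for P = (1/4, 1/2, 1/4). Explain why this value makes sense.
0.0000 nats

KL divergence satisfies the Gibbs inequality: D_KL(P||Q) ≥ 0 for all distributions P, Q.

D_KL(P||Q) = Σ p(x) log(p(x)/q(x))
Each term is p(x) × log_e(p(x)/p(x)) = p(x) × log_e(1) = 0, so the sum is 0.
D_KL(P||Q) = 0.0000 nats

When P = Q, the KL divergence is exactly 0, as there is no 'divergence' between identical distributions.

This non-negativity is a fundamental property: relative entropy cannot be negative because it measures how different Q is from P.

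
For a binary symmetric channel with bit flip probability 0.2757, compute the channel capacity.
0.1505 bits

For a binary symmetric channel (BSC) with error probability p:
Capacity C = 1 - H(p) bits per symbol

where H(p) = -p log₂(p) - (1-p) log₂(1-p) is the binary entropy function.

H(0.2757) = 0.8495 bits
C = 1 - 0.8495 = 0.1505 bits per symbol

This means we can reliably transmit up to 0.1505 bits of information per channel use.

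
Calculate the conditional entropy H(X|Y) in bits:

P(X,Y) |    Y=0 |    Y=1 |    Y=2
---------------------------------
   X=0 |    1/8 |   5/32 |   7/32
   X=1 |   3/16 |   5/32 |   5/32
0.9834 bits

Using the chain rule: H(X|Y) = H(X,Y) - H(Y)

First, compute H(X,Y) = 2.5628 bits

Marginal P(Y) = (5/16, 5/16, 3/8)
H(Y) = 1.5794 bits

H(X|Y) = H(X,Y) - H(Y) = 2.5628 - 1.5794 = 0.9834 bits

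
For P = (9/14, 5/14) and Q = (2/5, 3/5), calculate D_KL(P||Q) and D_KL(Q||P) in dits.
D_KL(P||Q) = 0.0520, D_KL(Q||P) = 0.0528

KL divergence is not symmetric: D_KL(P||Q) ≠ D_KL(Q||P) in general.

D_KL(P||Q) = 0.0520 dits
D_KL(Q||P) = 0.0528 dits

No, they are not equal!

This asymmetry is why KL divergence is not a true distance metric.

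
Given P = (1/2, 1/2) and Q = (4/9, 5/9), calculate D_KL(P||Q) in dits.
0.0027 dits

KL divergence: D_KL(P||Q) = Σ p(x) log(p(x)/q(x))

Computing term by term:
  x=0: 1/2 × log_10[(1/2)/(4/9)] = 1/2 × 0.0512 = 0.0256
  x=1: 1/2 × log_10[(1/2)/(5/9)] = 1/2 × -0.0458 = -0.0229

D_KL(P||Q) = 0.0027 dits

Note: KL divergence is always non-negative and equals 0 iff P = Q.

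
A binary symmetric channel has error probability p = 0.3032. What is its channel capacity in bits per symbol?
0.1148 bits

For a binary symmetric channel (BSC) with error probability p:
Capacity C = 1 - H(p) bits per symbol

where H(p) = -p log₂(p) - (1-p) log₂(1-p) is the binary entropy function.

H(0.3032) = 0.8852 bits
C = 1 - 0.8852 = 0.1148 bits per symbol

This means we can reliably transmit up to 0.1148 bits of information per channel use.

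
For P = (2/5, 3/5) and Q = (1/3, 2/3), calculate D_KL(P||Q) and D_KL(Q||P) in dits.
D_KL(P||Q) = 0.0042, D_KL(Q||P) = 0.0041

KL divergence is not symmetric: D_KL(P||Q) ≠ D_KL(Q||P) in general.

D_KL(P||Q) = 0.0042 dits
D_KL(Q||P) = 0.0041 dits

No, they are not equal!

This asymmetry is why KL divergence is not a true distance metric.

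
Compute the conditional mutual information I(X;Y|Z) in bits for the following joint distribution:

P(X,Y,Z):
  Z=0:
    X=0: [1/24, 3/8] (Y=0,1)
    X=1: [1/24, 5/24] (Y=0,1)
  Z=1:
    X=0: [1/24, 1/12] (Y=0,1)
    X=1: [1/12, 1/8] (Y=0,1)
0.0055 bits

Conditional mutual information: I(X;Y|Z) = H(X|Z) + H(Y|Z) - H(X,Y|Z)

H(Z) = 0.9183
H(X,Z) = 1.8727 → H(X|Z) = 0.9544
H(Y,Z) = 1.5988 → H(Y|Z) = 0.6805
H(X,Y,Z) = 2.5477 → H(X,Y|Z) = 1.6294

I(X;Y|Z) = 0.9544 + 0.6805 - 1.6294 = 0.0055 bits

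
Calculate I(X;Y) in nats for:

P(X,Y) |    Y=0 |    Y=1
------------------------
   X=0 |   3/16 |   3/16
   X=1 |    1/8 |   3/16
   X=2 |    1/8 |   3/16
0.0048 nats

Mutual information: I(X;Y) = H(X) + H(Y) - H(X,Y)

Marginals:
P(X) = (3/8, 5/16, 5/16), H(X) = 1.0948 nats
P(Y) = (7/16, 9/16), H(Y) = 0.6853 nats

Joint entropy: H(X,Y) = 1.7753 nats

I(X;Y) = 1.0948 + 0.6853 - 1.7753 = 0.0048 nats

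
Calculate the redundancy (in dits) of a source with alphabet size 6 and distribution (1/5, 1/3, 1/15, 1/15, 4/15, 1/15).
0.0910 dits

Redundancy measures how far a source is from maximum entropy:
R = H_max - H(X)

Maximum entropy for 6 symbols: H_max = log_10(6) = 0.7782 dits
Actual entropy: H(X) = 0.6871 dits
Redundancy: R = 0.7782 - 0.6871 = 0.0910 dits

This redundancy represents potential for compression: the source could be compressed by 0.0910 dits per symbol.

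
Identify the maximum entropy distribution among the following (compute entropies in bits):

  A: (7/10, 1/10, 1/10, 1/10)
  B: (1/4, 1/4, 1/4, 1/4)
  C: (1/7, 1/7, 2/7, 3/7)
B

For a discrete distribution over n outcomes, entropy is maximized by the uniform distribution.

Computing entropies:
H(A) = 1.3568 bits
H(B) = 2.0000 bits
H(C) = 1.8424 bits

The uniform distribution (where all probabilities equal 1/4) achieves the maximum entropy of log_2(4) = 2.0000 bits.

Distribution B has the highest entropy.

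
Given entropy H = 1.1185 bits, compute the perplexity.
2.1712

Perplexity is 2^H (or exp(H) for natural log).

H = 1.1185 bits
Perplexity = 2^1.1185 = 2.1712

Interpretation: The model's uncertainty is equivalent to choosing uniformly among 2.2 options.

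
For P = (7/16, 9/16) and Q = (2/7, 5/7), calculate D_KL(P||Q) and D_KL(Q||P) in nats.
D_KL(P||Q) = 0.0520, D_KL(Q||P) = 0.0489

KL divergence is not symmetric: D_KL(P||Q) ≠ D_KL(Q||P) in general.

D_KL(P||Q) = 0.0520 nats
D_KL(Q||P) = 0.0489 nats

No, they are not equal!

This asymmetry is why KL divergence is not a true distance metric.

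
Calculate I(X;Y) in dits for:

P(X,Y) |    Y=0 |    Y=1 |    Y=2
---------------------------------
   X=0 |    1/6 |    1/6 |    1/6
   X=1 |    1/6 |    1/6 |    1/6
0.0000 dits

Mutual information: I(X;Y) = H(X) + H(Y) - H(X,Y)

Marginals:
P(X) = (1/2, 1/2), H(X) = 0.3010 dits
P(Y) = (1/3, 1/3, 1/3), H(Y) = 0.4771 dits

Joint entropy: H(X,Y) = 0.7782 dits

I(X;Y) = 0.3010 + 0.4771 - 0.7782 = 0.0000 dits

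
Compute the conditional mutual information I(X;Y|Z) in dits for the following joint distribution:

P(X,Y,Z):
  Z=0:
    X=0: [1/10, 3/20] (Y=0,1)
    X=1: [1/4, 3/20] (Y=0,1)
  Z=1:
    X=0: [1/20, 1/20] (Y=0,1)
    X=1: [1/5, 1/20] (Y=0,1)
0.0133 dits

Conditional mutual information: I(X;Y|Z) = H(X|Z) + H(Y|Z) - H(X,Y|Z)

H(Z) = 0.2812
H(X,Z) = 0.5602 → H(X|Z) = 0.2790
H(Y,Z) = 0.5670 → H(Y|Z) = 0.2858
H(X,Y,Z) = 0.8326 → H(X,Y|Z) = 0.5515

I(X;Y|Z) = 0.2790 + 0.2858 - 0.5515 = 0.0133 dits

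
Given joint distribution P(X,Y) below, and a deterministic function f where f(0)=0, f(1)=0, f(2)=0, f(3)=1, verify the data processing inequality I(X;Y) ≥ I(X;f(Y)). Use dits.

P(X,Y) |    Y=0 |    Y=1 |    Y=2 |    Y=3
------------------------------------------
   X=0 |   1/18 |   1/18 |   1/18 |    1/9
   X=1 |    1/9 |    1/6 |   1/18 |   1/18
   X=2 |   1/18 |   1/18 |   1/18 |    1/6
I(X;Y) = 0.0322, I(X;f(Y)) = 0.0256, inequality holds: 0.0322 ≥ 0.0256

Data Processing Inequality: For any Markov chain X → Y → Z, we have I(X;Y) ≥ I(X;Z).

Here Z = f(Y) is a deterministic function of Y, forming X → Y → Z.

Original I(X;Y) = 0.0322 dits

After applying f:
P(X,Z) where Z=f(Y):
- P(X,Z=0) = P(X,Y=0) + P(X,Y=1) + P(X,Y=2)
- P(X,Z=1) = P(X,Y=3)

I(X;Z) = I(X;f(Y)) = 0.0256 dits

Verification: 0.0322 ≥ 0.0256 ✓

Information cannot be created by processing; the function f can only lose information about X.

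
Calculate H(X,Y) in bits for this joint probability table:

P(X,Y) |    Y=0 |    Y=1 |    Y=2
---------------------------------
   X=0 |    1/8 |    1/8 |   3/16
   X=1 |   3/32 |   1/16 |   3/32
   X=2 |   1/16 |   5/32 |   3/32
3.0817 bits

Joint entropy is H(X,Y) = -Σ_{x,y} p(x,y) log p(x,y).

Summing over all non-zero entries:
H(X,Y) = -[1/8·log_2(1/8) + 1/8·log_2(1/8) + 3/16·log_2(3/16) + 3/32·log_2(3/32) + 1/16·log_2(1/16) + 3/32·log_2(3/32) + 1/16·log_2(1/16) + 5/32·log_2(5/32) + 3/32·log_2(3/32)]
H(X,Y) = 3.0817 bits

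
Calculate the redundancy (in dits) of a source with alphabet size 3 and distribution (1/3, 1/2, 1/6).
0.0379 dits

Redundancy measures how far a source is from maximum entropy:
R = H_max - H(X)

Maximum entropy for 3 symbols: H_max = log_10(3) = 0.4771 dits
Actual entropy: H(X) = 0.4392 dits
Redundancy: R = 0.4771 - 0.4392 = 0.0379 dits

This redundancy represents potential for compression: the source could be compressed by 0.0379 dits per symbol.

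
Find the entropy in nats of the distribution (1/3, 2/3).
0.6365 nats

Shannon entropy is H(X) = -Σ p(x) log p(x).

For P = (1/3, 2/3):
H = -1/3 × log_e(1/3) -2/3 × log_e(2/3)
H = 0.6365 nats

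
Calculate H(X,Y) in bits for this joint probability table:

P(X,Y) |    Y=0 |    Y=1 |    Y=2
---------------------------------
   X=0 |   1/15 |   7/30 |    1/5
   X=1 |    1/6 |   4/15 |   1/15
2.4145 bits

Joint entropy is H(X,Y) = -Σ_{x,y} p(x,y) log p(x,y).

Summing over all non-zero entries:
H(X,Y) = -[1/15·log_2(1/15) + 7/30·log_2(7/30) + 1/5·log_2(1/5) + 1/6·log_2(1/6) + 4/15·log_2(4/15) + 1/15·log_2(1/15)]
H(X,Y) = 2.4145 bits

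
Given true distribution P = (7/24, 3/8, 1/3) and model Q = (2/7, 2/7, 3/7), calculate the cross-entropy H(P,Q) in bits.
1.6124 bits

Cross-entropy: H(P,Q) = -Σ p(x) log q(x)

Alternatively: H(P,Q) = H(P) + D_KL(P||Q)
H(P) = 1.5774 bits
D_KL(P||Q) = 0.0349 bits

H(P,Q) = 1.5774 + 0.0349 = 1.6124 bits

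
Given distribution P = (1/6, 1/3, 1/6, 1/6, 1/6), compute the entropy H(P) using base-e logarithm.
1.5607 nats

Shannon entropy is H(X) = -Σ p(x) log p(x).

For P = (1/6, 1/3, 1/6, 1/6, 1/6):
H = -1/6 × log_e(1/6) -1/3 × log_e(1/3) -1/6 × log_e(1/6) -1/6 × log_e(1/6) -1/6 × log_e(1/6)
H = 1.5607 nats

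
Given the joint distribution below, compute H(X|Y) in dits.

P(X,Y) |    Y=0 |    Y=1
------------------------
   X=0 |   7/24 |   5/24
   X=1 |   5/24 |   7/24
0.2950 dits

Using the chain rule: H(X|Y) = H(X,Y) - H(Y)

First, compute H(X,Y) = 0.5960 dits

Marginal P(Y) = (1/2, 1/2)
H(Y) = 0.3010 dits

H(X|Y) = H(X,Y) - H(Y) = 0.5960 - 0.3010 = 0.2950 dits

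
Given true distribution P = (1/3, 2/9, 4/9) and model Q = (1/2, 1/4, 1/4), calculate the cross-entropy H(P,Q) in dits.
0.5017 dits

Cross-entropy: H(P,Q) = -Σ p(x) log q(x)

Alternatively: H(P,Q) = H(P) + D_KL(P||Q)
H(P) = 0.4607 dits
D_KL(P||Q) = 0.0410 dits

H(P,Q) = 0.4607 + 0.0410 = 0.5017 dits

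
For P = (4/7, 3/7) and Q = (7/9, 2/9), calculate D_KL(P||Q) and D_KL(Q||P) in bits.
D_KL(P||Q) = 0.1519, D_KL(Q||P) = 0.1354

KL divergence is not symmetric: D_KL(P||Q) ≠ D_KL(Q||P) in general.

D_KL(P||Q) = 0.1519 bits
D_KL(Q||P) = 0.1354 bits

No, they are not equal!

This asymmetry is why KL divergence is not a true distance metric.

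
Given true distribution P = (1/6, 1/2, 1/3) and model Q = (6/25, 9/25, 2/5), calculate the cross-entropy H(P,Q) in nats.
1.0541 nats

Cross-entropy: H(P,Q) = -Σ p(x) log q(x)

Alternatively: H(P,Q) = H(P) + D_KL(P||Q)
H(P) = 1.0114 nats
D_KL(P||Q) = 0.0427 nats

H(P,Q) = 1.0114 + 0.0427 = 1.0541 nats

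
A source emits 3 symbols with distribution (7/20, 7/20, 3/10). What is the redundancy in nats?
0.0025 nats

Redundancy measures how far a source is from maximum entropy:
R = H_max - H(X)

Maximum entropy for 3 symbols: H_max = log_e(3) = 1.0986 nats
Actual entropy: H(X) = 1.0961 nats
Redundancy: R = 1.0986 - 1.0961 = 0.0025 nats

This redundancy represents potential for compression: the source could be compressed by 0.0025 nats per symbol.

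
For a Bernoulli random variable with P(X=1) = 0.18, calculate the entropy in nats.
0.4714 nats

The binary entropy function is:
H(p) = -p log(p) - (1-p) log(1-p)

H(0.18) = -0.18 × log_e(0.18) - 0.82 × log_e(0.82)
H(0.18) = 0.4714 nats

Note: Binary entropy is maximized at p=0.5 (H=1 bit) and minimized at p=0 or p=1 (H=0).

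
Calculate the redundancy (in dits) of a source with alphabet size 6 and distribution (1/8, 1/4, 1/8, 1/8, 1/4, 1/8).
0.0256 dits

Redundancy measures how far a source is from maximum entropy:
R = H_max - H(X)

Maximum entropy for 6 symbols: H_max = log_10(6) = 0.7782 dits
Actual entropy: H(X) = 0.7526 dits
Redundancy: R = 0.7782 - 0.7526 = 0.0256 dits

This redundancy represents potential for compression: the source could be compressed by 0.0256 dits per symbol.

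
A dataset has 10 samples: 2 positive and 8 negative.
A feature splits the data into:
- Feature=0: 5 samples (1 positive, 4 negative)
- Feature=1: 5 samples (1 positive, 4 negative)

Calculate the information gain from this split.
0.0000 bits

Information Gain = H(Y) - H(Y|Feature)

Before split:
P(positive) = 2/10 = 0.2000
H(Y) = 0.7219 bits

After split:
Feature=0: H = 0.7219 bits (weight = 5/10)
Feature=1: H = 0.7219 bits (weight = 5/10)
H(Y|Feature) = (5/10)×0.7219 + (5/10)×0.7219 = 0.7219 bits

Information Gain = 0.7219 - 0.7219 = 0.0000 bits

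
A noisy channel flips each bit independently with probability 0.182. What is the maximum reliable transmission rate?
0.3156 bits

For a binary symmetric channel (BSC) with error probability p:
Capacity C = 1 - H(p) bits per symbol

where H(p) = -p log₂(p) - (1-p) log₂(1-p) is the binary entropy function.

H(0.182) = 0.6844 bits
C = 1 - 0.6844 = 0.3156 bits per symbol

This means we can reliably transmit up to 0.3156 bits of information per channel use.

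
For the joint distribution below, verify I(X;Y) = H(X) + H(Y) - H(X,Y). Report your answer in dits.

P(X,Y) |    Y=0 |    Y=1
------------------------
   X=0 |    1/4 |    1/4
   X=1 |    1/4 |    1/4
I(X;Y) = 0.0000 dits

Mutual information has multiple equivalent forms:
- I(X;Y) = H(X) - H(X|Y)
- I(X;Y) = H(Y) - H(Y|X)
- I(X;Y) = H(X) + H(Y) - H(X,Y)

Computing all quantities:
H(X) = 0.3010, H(Y) = 0.3010, H(X,Y) = 0.6021
H(X|Y) = 0.3010, H(Y|X) = 0.3010

Verification:
H(X) - H(X|Y) = 0.3010 - 0.3010 = 0.0000
H(Y) - H(Y|X) = 0.3010 - 0.3010 = 0.0000
H(X) + H(Y) - H(X,Y) = 0.3010 + 0.3010 - 0.6021 = 0.0000

All forms give I(X;Y) = 0.0000 dits. ✓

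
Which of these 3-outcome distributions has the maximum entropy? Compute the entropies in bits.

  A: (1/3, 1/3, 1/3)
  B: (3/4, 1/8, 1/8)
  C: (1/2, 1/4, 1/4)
A

For a discrete distribution over n outcomes, entropy is maximized by the uniform distribution.

Computing entropies:
H(A) = 1.5850 bits
H(B) = 1.0613 bits
H(C) = 1.5000 bits

The uniform distribution (where all probabilities equal 1/3) achieves the maximum entropy of log_2(3) = 1.5850 bits.

Distribution A has the highest entropy.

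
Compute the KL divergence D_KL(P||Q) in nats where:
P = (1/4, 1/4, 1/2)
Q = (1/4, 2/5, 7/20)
0.0608 nats

KL divergence: D_KL(P||Q) = Σ p(x) log(p(x)/q(x))

Computing term by term:
  x=0: 1/4 × log_e[(1/4)/(1/4)] = 1/4 × 0.0000 = 0.0000
  x=1: 1/4 × log_e[(1/4)/(2/5)] = 1/4 × -0.4700 = -0.1175
  x=2: 1/2 × log_e[(1/2)/(7/20)] = 1/2 × 0.3567 = 0.1783

D_KL(P||Q) = 0.0608 nats

Note: KL divergence is always non-negative and equals 0 iff P = Q.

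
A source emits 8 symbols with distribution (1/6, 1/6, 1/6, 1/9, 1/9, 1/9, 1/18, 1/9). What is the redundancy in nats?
0.0464 nats

Redundancy measures how far a source is from maximum entropy:
R = H_max - H(X)

Maximum entropy for 8 symbols: H_max = log_e(8) = 2.0794 nats
Actual entropy: H(X) = 2.0330 nats
Redundancy: R = 2.0794 - 2.0330 = 0.0464 nats

This redundancy represents potential for compression: the source could be compressed by 0.0464 nats per symbol.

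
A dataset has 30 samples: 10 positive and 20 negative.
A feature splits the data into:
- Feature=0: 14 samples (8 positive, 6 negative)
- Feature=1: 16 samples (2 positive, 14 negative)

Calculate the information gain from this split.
0.1686 bits

Information Gain = H(Y) - H(Y|Feature)

Before split:
P(positive) = 10/30 = 0.3333
H(Y) = 0.9183 bits

After split:
Feature=0: H = 0.9852 bits (weight = 14/30)
Feature=1: H = 0.5436 bits (weight = 16/30)
H(Y|Feature) = (14/30)×0.9852 + (16/30)×0.5436 = 0.7497 bits

Information Gain = 0.9183 - 0.7497 = 0.1686 bits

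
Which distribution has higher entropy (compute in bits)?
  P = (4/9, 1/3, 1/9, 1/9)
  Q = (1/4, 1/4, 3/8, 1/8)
Q

Computing entropies in bits:
H(P) = 1.7527
H(Q) = 1.9056

Distribution Q has higher entropy.

Intuition: The distribution closer to uniform (more spread out) has higher entropy.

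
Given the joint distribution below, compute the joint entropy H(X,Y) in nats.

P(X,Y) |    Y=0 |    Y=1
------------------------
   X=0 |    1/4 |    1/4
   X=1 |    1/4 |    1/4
1.3863 nats

Joint entropy is H(X,Y) = -Σ_{x,y} p(x,y) log p(x,y).

Summing over all non-zero entries:
H(X,Y) = -[1/4·log_e(1/4) + 1/4·log_e(1/4) + 1/4·log_e(1/4) + 1/4·log_e(1/4)]
H(X,Y) = 1.3863 nats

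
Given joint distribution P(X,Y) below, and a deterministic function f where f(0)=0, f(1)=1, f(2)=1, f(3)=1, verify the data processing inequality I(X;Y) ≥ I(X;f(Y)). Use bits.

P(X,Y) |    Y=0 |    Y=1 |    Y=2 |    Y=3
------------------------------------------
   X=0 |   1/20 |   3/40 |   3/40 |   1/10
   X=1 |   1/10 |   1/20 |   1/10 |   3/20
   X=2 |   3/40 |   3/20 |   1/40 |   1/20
I(X;Y) = 0.1130, I(X;f(Y)) = 0.0063, inequality holds: 0.1130 ≥ 0.0063

Data Processing Inequality: For any Markov chain X → Y → Z, we have I(X;Y) ≥ I(X;Z).

Here Z = f(Y) is a deterministic function of Y, forming X → Y → Z.

Original I(X;Y) = 0.1130 bits

After applying f:
P(X,Z) where Z=f(Y):
- P(X,Z=0) = P(X,Y=0)
- P(X,Z=1) = P(X,Y=1) + P(X,Y=2) + P(X,Y=3)

I(X;Z) = I(X;f(Y)) = 0.0063 bits

Verification: 0.1130 ≥ 0.0063 ✓

Information cannot be created by processing; the function f can only lose information about X.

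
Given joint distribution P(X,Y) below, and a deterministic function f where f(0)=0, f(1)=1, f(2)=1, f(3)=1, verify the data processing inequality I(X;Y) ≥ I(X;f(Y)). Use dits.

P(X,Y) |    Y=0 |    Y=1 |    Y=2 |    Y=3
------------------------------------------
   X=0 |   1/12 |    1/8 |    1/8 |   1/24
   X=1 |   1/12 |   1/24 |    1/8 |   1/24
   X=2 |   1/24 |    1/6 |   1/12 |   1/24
I(X;Y) = 0.0221, I(X;f(Y)) = 0.0057, inequality holds: 0.0221 ≥ 0.0057

Data Processing Inequality: For any Markov chain X → Y → Z, we have I(X;Y) ≥ I(X;Z).

Here Z = f(Y) is a deterministic function of Y, forming X → Y → Z.

Original I(X;Y) = 0.0221 dits

After applying f:
P(X,Z) where Z=f(Y):
- P(X,Z=0) = P(X,Y=0)
- P(X,Z=1) = P(X,Y=1) + P(X,Y=2) + P(X,Y=3)

I(X;Z) = I(X;f(Y)) = 0.0057 dits

Verification: 0.0221 ≥ 0.0057 ✓

Information cannot be created by processing; the function f can only lose information about X.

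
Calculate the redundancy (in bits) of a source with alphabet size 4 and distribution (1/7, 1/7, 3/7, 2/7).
0.1576 bits

Redundancy measures how far a source is from maximum entropy:
R = H_max - H(X)

Maximum entropy for 4 symbols: H_max = log_2(4) = 2.0000 bits
Actual entropy: H(X) = 1.8424 bits
Redundancy: R = 2.0000 - 1.8424 = 0.1576 bits

This redundancy represents potential for compression: the source could be compressed by 0.1576 bits per symbol.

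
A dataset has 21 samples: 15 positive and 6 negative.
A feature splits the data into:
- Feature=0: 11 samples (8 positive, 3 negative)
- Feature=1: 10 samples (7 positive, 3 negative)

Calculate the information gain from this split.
0.0007 bits

Information Gain = H(Y) - H(Y|Feature)

Before split:
P(positive) = 15/21 = 0.7143
H(Y) = 0.8631 bits

After split:
Feature=0: H = 0.8454 bits (weight = 11/21)
Feature=1: H = 0.8813 bits (weight = 10/21)
H(Y|Feature) = (11/21)×0.8454 + (10/21)×0.8813 = 0.8625 bits

Information Gain = 0.8631 - 0.8625 = 0.0007 bits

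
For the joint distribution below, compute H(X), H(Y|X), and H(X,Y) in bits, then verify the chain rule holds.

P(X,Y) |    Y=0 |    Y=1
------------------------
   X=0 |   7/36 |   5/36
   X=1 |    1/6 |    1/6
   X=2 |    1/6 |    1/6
H(X,Y) = 2.5783, H(X) = 1.5850, H(Y|X) = 0.9933 (all in bits)

Chain rule: H(X,Y) = H(X) + H(Y|X)

Left side — joint entropy directly:
H(X,Y) = -Σ p(x,y) log p(x,y) = 2.5783 bits

Right side — compute H(Y|X) from the conditional distributions:
P(X) = (1/3, 1/3, 1/3), so H(X) = 1.5850 bits
H(Y|X) = Σ_x P(X=x) · H(Y|X=x):
  P(Y|X=0) = (7/12, 5/12), H(Y|X=0) = 0.9799, weight P(X=0) = 1/3
  P(Y|X=1) = (1/2, 1/2), H(Y|X=1) = 1.0000, weight P(X=1) = 1/3
  P(Y|X=2) = (1/2, 1/2), H(Y|X=2) = 1.0000, weight P(X=2) = 1/3
H(Y|X) = 0.9933 bits

H(X) + H(Y|X) = 1.5850 + 0.9933 = 2.5783 bits

Both sides equal 2.5783 bits. ✓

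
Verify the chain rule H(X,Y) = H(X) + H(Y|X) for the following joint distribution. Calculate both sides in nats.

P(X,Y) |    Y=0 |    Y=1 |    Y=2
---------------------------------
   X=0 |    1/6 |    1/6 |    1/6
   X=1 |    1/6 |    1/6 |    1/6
H(X,Y) = 1.7918, H(X) = 0.6931, H(Y|X) = 1.0986 (all in nats)

Chain rule: H(X,Y) = H(X) + H(Y|X)

Left side — joint entropy directly:
H(X,Y) = -Σ p(x,y) log p(x,y) = 1.7918 nats

Right side — compute H(Y|X) from the conditional distributions:
P(X) = (1/2, 1/2), so H(X) = 0.6931 nats
H(Y|X) = Σ_x P(X=x) · H(Y|X=x):
  P(Y|X=0) = (1/3, 1/3, 1/3), H(Y|X=0) = 1.0986, weight P(X=0) = 1/2
  P(Y|X=1) = (1/3, 1/3, 1/3), H(Y|X=1) = 1.0986, weight P(X=1) = 1/2
H(Y|X) = 1.0986 nats

H(X) + H(Y|X) = 0.6931 + 1.0986 = 1.7918 nats

Both sides equal 1.7918 nats. ✓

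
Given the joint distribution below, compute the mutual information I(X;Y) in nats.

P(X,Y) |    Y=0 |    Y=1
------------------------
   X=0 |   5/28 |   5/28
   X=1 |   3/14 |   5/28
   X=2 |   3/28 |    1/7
0.0042 nats

Mutual information: I(X;Y) = H(X) + H(Y) - H(X,Y)

Marginals:
P(X) = (5/14, 11/28, 1/4), H(X) = 1.0813 nats
P(Y) = (1/2, 1/2), H(Y) = 0.6931 nats

Joint entropy: H(X,Y) = 1.7703 nats

I(X;Y) = 1.0813 + 0.6931 - 1.7703 = 0.0042 nats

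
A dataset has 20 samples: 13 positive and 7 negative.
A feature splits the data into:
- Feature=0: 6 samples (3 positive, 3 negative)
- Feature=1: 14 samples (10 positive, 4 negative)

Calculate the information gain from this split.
0.0299 bits

Information Gain = H(Y) - H(Y|Feature)

Before split:
P(positive) = 13/20 = 0.6500
H(Y) = 0.9341 bits

After split:
Feature=0: H = 1.0000 bits (weight = 6/20)
Feature=1: H = 0.8631 bits (weight = 14/20)
H(Y|Feature) = (6/20)×1.0000 + (14/20)×0.8631 = 0.9042 bits

Information Gain = 0.9341 - 0.9042 = 0.0299 bits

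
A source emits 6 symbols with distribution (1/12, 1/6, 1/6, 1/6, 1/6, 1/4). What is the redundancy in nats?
0.0436 nats

Redundancy measures how far a source is from maximum entropy:
R = H_max - H(X)

Maximum entropy for 6 symbols: H_max = log_e(6) = 1.7918 nats
Actual entropy: H(X) = 1.7482 nats
Redundancy: R = 1.7918 - 1.7482 = 0.0436 nats

This redundancy represents potential for compression: the source could be compressed by 0.0436 nats per symbol.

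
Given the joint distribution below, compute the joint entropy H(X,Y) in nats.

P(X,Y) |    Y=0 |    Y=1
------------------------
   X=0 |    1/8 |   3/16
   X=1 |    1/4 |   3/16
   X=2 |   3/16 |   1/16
1.7214 nats

Joint entropy is H(X,Y) = -Σ_{x,y} p(x,y) log p(x,y).

Summing over all non-zero entries:
H(X,Y) = -[1/8·log_e(1/8) + 3/16·log_e(3/16) + 1/4·log_e(1/4) + 3/16·log_e(3/16) + 3/16·log_e(3/16) + 1/16·log_e(1/16)]
H(X,Y) = 1.7214 nats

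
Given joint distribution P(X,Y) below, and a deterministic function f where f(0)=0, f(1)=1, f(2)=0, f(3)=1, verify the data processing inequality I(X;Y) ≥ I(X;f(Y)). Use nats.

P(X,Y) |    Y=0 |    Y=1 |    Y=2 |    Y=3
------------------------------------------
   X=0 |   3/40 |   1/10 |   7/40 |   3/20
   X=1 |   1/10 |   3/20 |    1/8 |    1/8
I(X;Y) = 0.0121, I(X;f(Y)) = 0.0013, inequality holds: 0.0121 ≥ 0.0013

Data Processing Inequality: For any Markov chain X → Y → Z, we have I(X;Y) ≥ I(X;Z).

Here Z = f(Y) is a deterministic function of Y, forming X → Y → Z.

Original I(X;Y) = 0.0121 nats

After applying f:
P(X,Z) where Z=f(Y):
- P(X,Z=0) = P(X,Y=0) + P(X,Y=2)
- P(X,Z=1) = P(X,Y=1) + P(X,Y=3)

I(X;Z) = I(X;f(Y)) = 0.0013 nats

Verification: 0.0121 ≥ 0.0013 ✓

Information cannot be created by processing; the function f can only lose information about X.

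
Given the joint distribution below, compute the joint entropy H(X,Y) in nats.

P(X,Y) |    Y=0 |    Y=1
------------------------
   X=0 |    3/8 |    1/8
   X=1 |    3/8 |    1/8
1.2555 nats

Joint entropy is H(X,Y) = -Σ_{x,y} p(x,y) log p(x,y).

Summing over all non-zero entries:
H(X,Y) = -[3/8·log_e(3/8) + 1/8·log_e(1/8) + 3/8·log_e(3/8) + 1/8·log_e(1/8)]
H(X,Y) = 1.2555 nats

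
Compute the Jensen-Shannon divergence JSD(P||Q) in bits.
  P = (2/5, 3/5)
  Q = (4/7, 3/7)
0.0213 bits

Jensen-Shannon divergence is:
JSD(P||Q) = 0.5 × D_KL(P||M) + 0.5 × D_KL(Q||M)
where M = 0.5 × (P + Q) is the mixture distribution.

M = 0.5 × (2/5, 3/5) + 0.5 × (4/7, 3/7) = (17/35, 18/35)

D_KL(P||M) = 0.0214 bits
D_KL(Q||M) = 0.0213 bits

JSD(P||Q) = 0.5 × 0.0214 + 0.5 × 0.0213 = 0.0213 bits

Unlike KL divergence, JSD is symmetric and bounded: 0 ≤ JSD ≤ log(2).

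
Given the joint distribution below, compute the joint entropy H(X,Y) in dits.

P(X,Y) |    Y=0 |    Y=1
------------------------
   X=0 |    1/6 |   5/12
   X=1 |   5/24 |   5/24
0.5720 dits

Joint entropy is H(X,Y) = -Σ_{x,y} p(x,y) log p(x,y).

Summing over all non-zero entries:
H(X,Y) = -[1/6·log_10(1/6) + 5/12·log_10(5/12) + 5/24·log_10(5/24) + 5/24·log_10(5/24)]
H(X,Y) = 0.5720 dits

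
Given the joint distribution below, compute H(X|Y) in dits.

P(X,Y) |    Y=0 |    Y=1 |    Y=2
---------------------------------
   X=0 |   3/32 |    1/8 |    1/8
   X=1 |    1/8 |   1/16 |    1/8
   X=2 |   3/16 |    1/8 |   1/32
0.4477 dits

Using the chain rule: H(X|Y) = H(X,Y) - H(Y)

First, compute H(X,Y) = 0.9194 dits

Marginal P(Y) = (13/32, 5/16, 9/32)
H(Y) = 0.4717 dits

H(X|Y) = H(X,Y) - H(Y) = 0.9194 - 0.4717 = 0.4477 dits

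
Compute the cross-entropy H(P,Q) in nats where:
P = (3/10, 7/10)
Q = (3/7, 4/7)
0.6459 nats

Cross-entropy: H(P,Q) = -Σ p(x) log q(x)

Alternatively: H(P,Q) = H(P) + D_KL(P||Q)
H(P) = 0.6109 nats
D_KL(P||Q) = 0.0351 nats

H(P,Q) = 0.6109 + 0.0351 = 0.6459 nats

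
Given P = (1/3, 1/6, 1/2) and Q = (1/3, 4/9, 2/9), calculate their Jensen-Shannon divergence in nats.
0.0602 nats

Jensen-Shannon divergence is:
JSD(P||Q) = 0.5 × D_KL(P||M) + 0.5 × D_KL(Q||M)
where M = 0.5 × (P + Q) is the mixture distribution.

M = 0.5 × (1/3, 1/6, 1/2) + 0.5 × (1/3, 4/9, 2/9) = (1/3, 11/36, 13/36)

D_KL(P||M) = 0.0617 nats
D_KL(Q||M) = 0.0586 nats

JSD(P||Q) = 0.5 × 0.0617 + 0.5 × 0.0586 = 0.0602 nats

Unlike KL divergence, JSD is symmetric and bounded: 0 ≤ JSD ≤ log(2).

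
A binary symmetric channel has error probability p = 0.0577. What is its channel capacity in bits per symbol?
0.6818 bits

For a binary symmetric channel (BSC) with error probability p:
Capacity C = 1 - H(p) bits per symbol

where H(p) = -p log₂(p) - (1-p) log₂(1-p) is the binary entropy function.

H(0.0577) = 0.3182 bits
C = 1 - 0.3182 = 0.6818 bits per symbol

This means we can reliably transmit up to 0.6818 bits of information per channel use.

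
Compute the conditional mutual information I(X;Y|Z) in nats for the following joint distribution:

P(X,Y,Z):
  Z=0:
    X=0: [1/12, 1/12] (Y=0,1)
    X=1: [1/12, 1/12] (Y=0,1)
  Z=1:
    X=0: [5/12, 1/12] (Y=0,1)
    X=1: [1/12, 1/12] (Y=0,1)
0.0341 nats

Conditional mutual information: I(X;Y|Z) = H(X|Z) + H(Y|Z) - H(X,Y|Z)

H(Z) = 0.6365
H(X,Z) = 1.2425 → H(X|Z) = 0.6059
H(Y,Z) = 1.2425 → H(Y|Z) = 0.6059
H(X,Y,Z) = 1.8143 → H(X,Y|Z) = 1.1778

I(X;Y|Z) = 0.6059 + 0.6059 - 1.1778 = 0.0341 nats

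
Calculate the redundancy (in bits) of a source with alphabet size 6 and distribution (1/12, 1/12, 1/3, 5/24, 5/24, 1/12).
0.2175 bits

Redundancy measures how far a source is from maximum entropy:
R = H_max - H(X)

Maximum entropy for 6 symbols: H_max = log_2(6) = 2.5850 bits
Actual entropy: H(X) = 2.3675 bits
Redundancy: R = 2.5850 - 2.3675 = 0.2175 bits

This redundancy represents potential for compression: the source could be compressed by 0.2175 bits per symbol.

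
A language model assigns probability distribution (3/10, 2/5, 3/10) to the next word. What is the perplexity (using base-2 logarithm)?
2.9710

Perplexity is 2^H (or exp(H) for natural log).

First, H = -Σ p log p = 1.5710 bits
Perplexity = 2^1.5710 = 2.9710

Interpretation: The model's uncertainty is equivalent to choosing uniformly among 3.0 options.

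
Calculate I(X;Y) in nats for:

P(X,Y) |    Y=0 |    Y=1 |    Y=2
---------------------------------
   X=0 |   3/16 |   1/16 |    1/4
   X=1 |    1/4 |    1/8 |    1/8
0.0363 nats

Mutual information: I(X;Y) = H(X) + H(Y) - H(X,Y)

Marginals:
P(X) = (1/2, 1/2), H(X) = 0.6931 nats
P(Y) = (7/16, 3/16, 3/8), H(Y) = 1.0434 nats

Joint entropy: H(X,Y) = 1.7002 nats

I(X;Y) = 0.6931 + 1.0434 - 1.7002 = 0.0363 nats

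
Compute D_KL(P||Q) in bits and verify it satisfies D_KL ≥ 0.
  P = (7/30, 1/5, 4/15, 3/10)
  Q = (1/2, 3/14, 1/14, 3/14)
0.3760 bits

KL divergence satisfies the Gibbs inequality: D_KL(P||Q) ≥ 0 for all distributions P, Q.

D_KL(P||Q) = Σ p(x) log(p(x)/q(x))
Term by term:
  x=0: 7/30 × log_2[(7/30)/(1/2)] = -0.2566
  x=1: 1/5 × log_2[(1/5)/(3/14)] = -0.0199
  x=2: 4/15 × log_2[(4/15)/(1/14)] = 0.5068
  x=3: 3/10 × log_2[(3/10)/(3/14)] = 0.1456
D_KL(P||Q) = 0.3760 bits

D_KL(P||Q) = 0.3760 ≥ 0 ✓

This non-negativity is a fundamental property: relative entropy cannot be negative because it measures how different Q is from P.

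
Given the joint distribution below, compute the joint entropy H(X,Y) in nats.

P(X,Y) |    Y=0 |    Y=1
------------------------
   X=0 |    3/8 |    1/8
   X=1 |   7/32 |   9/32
1.3170 nats

Joint entropy is H(X,Y) = -Σ_{x,y} p(x,y) log p(x,y).

Summing over all non-zero entries:
H(X,Y) = -[3/8·log_e(3/8) + 1/8·log_e(1/8) + 7/32·log_e(7/32) + 9/32·log_e(9/32)]
H(X,Y) = 1.3170 nats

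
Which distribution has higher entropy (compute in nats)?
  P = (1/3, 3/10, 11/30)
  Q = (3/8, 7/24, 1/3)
P

Computing entropies in nats:
H(P) = 1.0953
H(Q) = 1.0934

Distribution P has higher entropy.

Intuition: The distribution closer to uniform (more spread out) has higher entropy.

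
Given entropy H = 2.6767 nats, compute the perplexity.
14.5370

Perplexity is e^H (or exp(H) for natural log).

H = 2.6767 nats
Perplexity = e^2.6767 = 14.5370

Interpretation: The model's uncertainty is equivalent to choosing uniformly among 14.5 options.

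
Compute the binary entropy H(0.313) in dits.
0.2699 dits

The binary entropy function is:
H(p) = -p log(p) - (1-p) log(1-p)

H(0.313) = -0.313 × log_10(0.313) - 0.687 × log_10(0.687)
H(0.313) = 0.2699 dits

Note: Binary entropy is maximized at p=0.5 (H=1 bit) and minimized at p=0 or p=1 (H=0).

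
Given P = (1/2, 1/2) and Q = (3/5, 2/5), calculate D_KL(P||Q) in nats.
0.0204 nats

KL divergence: D_KL(P||Q) = Σ p(x) log(p(x)/q(x))

Computing term by term:
  x=0: 1/2 × log_e[(1/2)/(3/5)] = 1/2 × -0.1823 = -0.0912
  x=1: 1/2 × log_e[(1/2)/(2/5)] = 1/2 × 0.2231 = 0.1116

D_KL(P||Q) = 0.0204 nats

Note: KL divergence is always non-negative and equals 0 iff P = Q.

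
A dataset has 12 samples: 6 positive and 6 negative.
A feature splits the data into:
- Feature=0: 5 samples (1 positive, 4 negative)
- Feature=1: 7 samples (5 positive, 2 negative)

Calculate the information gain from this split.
0.1957 bits

Information Gain = H(Y) - H(Y|Feature)

Before split:
P(positive) = 6/12 = 0.5000
H(Y) = 1.0000 bits

After split:
Feature=0: H = 0.7219 bits (weight = 5/12)
Feature=1: H = 0.8631 bits (weight = 7/12)
H(Y|Feature) = (5/12)×0.7219 + (7/12)×0.8631 = 0.8043 bits

Information Gain = 1.0000 - 0.8043 = 0.1957 bits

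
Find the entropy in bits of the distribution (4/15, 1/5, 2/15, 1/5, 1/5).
2.2892 bits

Shannon entropy is H(X) = -Σ p(x) log p(x).

For P = (4/15, 1/5, 2/15, 1/5, 1/5):
H = -4/15 × log_2(4/15) -1/5 × log_2(1/5) -2/15 × log_2(2/15) -1/5 × log_2(1/5) -1/5 × log_2(1/5)
H = 2.2892 bits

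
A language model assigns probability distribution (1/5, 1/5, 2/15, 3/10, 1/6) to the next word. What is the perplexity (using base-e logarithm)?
4.8175

Perplexity is e^H (or exp(H) for natural log).

First, H = -Σ p log p = 1.5722 nats
Perplexity = e^1.5722 = 4.8175

Interpretation: The model's uncertainty is equivalent to choosing uniformly among 4.8 options.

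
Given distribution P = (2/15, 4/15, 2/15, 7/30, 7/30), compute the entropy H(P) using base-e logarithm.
1.5689 nats

Shannon entropy is H(X) = -Σ p(x) log p(x).

For P = (2/15, 4/15, 2/15, 7/30, 7/30):
H = -2/15 × log_e(2/15) -4/15 × log_e(4/15) -2/15 × log_e(2/15) -7/30 × log_e(7/30) -7/30 × log_e(7/30)
H = 1.5689 nats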